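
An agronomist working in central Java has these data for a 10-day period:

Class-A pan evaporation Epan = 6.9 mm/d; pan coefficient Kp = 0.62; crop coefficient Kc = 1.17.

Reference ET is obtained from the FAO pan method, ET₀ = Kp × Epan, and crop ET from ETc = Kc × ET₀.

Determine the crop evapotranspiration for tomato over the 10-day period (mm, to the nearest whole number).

ET₀ = 0.62 × 6.9 = 4.2780 mm/d
ETc = Kc × ET₀ = 1.17 × 4.2780 = 5.0053 mm/d
Over 10 days: 5.0053 × 10 = 50.053 mm

50 mm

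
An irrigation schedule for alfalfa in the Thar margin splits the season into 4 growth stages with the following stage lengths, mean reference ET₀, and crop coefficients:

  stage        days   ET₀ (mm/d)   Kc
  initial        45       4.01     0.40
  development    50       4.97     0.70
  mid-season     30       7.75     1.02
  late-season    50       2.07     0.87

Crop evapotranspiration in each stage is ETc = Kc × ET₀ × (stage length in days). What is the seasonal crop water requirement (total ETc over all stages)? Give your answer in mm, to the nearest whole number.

initial: 0.40 × 4.01 × 45 = 72.18 mm
development: 0.70 × 4.97 × 50 = 173.95 mm
mid-season: 1.02 × 7.75 × 30 = 237.15 mm
late-season: 0.87 × 2.07 × 50 = 90.05 mm
Seasonal total = 573.33 mm

573 mm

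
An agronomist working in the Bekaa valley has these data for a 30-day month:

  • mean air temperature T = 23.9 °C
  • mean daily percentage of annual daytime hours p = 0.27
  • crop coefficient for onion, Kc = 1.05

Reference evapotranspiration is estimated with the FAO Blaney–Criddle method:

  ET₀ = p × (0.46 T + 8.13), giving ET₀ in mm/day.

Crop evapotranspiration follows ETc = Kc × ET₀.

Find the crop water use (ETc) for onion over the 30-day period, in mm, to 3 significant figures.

163 mm

ET₀ = 0.27 × (0.46 × 23.9 + 8.13) = 0.27 × 19.124 = 5.1635 mm/d
ETc = Kc × ET₀ = 1.05 × 5.1635 = 5.4217 mm/d
Over 30 days: 5.4217 × 30 = 162.651 mm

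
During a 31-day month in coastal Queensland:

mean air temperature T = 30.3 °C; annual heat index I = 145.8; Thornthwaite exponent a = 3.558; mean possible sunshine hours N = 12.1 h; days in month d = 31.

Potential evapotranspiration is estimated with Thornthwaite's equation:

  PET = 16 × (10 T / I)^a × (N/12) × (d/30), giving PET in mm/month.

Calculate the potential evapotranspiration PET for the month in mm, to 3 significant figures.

10T/I = 10 × 30.3 / 145.8 = 2.0782
(10T/I)^a = 2.0782^3.558 = 13.4999
Uncorrected PET = 16 × 13.4999 = 215.998 mm
Correction = (N/12)(d/30) = (12.1/12)(31/30) = 1.0419
PET = 215.998 × 1.0419 = 225.048 mm/month

225 mm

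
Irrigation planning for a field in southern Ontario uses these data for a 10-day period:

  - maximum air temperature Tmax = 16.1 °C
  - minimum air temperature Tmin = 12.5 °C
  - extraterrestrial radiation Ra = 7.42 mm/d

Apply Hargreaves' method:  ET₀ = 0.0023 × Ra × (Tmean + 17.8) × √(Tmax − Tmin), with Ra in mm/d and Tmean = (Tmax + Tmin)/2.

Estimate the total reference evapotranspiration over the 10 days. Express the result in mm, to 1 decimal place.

10.4 mm

Tmean = (16.1 + 12.5)/2 = 14.30 °C
ET₀ = 0.0023 × 7.42 × (14.30 + 17.8) × √3.6 = 0.0023 × 7.42 × 32.10 × 1.8974 = 1.0394 mm/d
Over 10 days: 1.0394 × 10 = 10.394 mm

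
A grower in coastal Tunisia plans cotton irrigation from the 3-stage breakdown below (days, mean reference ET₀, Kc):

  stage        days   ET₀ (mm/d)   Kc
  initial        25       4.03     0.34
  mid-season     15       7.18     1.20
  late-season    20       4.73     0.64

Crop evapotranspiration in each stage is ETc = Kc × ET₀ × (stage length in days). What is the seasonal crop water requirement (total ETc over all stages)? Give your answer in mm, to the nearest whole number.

initial: 0.34 × 4.03 × 25 = 34.26 mm
mid-season: 1.20 × 7.18 × 15 = 129.24 mm
late-season: 0.64 × 4.73 × 20 = 60.54 mm
Seasonal total = 224.04 mm

224 mm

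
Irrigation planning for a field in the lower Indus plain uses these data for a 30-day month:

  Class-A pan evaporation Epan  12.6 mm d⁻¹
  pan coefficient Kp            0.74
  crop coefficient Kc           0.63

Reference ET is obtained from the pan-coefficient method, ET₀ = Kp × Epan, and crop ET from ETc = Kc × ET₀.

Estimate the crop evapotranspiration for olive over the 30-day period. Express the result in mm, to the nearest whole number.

176 mm

ET₀ = 0.74 × 12.6 = 9.3240 mm/d
ETc = Kc × ET₀ = 0.63 × 9.3240 = 5.8741 mm/d
Over 30 days: 5.8741 × 30 = 176.223 mm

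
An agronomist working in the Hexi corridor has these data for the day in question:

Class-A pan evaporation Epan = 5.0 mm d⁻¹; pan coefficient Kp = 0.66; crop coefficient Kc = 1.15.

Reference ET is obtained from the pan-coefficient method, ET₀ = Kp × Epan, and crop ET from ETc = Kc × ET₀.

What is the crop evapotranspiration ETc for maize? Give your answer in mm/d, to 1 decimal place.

3.8 mm/d

ET₀ = 0.66 × 5.0 = 3.3000 mm/d
ETc = Kc × ET₀ = 1.15 × 3.3000 = 3.7950 mm/d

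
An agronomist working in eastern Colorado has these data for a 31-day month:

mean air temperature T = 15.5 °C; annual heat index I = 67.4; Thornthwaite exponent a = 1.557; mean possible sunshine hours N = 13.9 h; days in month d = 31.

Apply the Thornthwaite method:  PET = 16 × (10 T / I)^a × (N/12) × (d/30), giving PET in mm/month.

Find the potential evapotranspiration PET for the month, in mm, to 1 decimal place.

70.0 mm

10T/I = 10 × 15.5 / 67.4 = 2.2997
(10T/I)^a = 2.2997^1.557 = 3.6570
Uncorrected PET = 16 × 3.6570 = 58.512 mm
Correction = (N/12)(d/30) = (13.9/12)(31/30) = 1.1969
PET = 58.512 × 1.1969 = 70.033 mm/month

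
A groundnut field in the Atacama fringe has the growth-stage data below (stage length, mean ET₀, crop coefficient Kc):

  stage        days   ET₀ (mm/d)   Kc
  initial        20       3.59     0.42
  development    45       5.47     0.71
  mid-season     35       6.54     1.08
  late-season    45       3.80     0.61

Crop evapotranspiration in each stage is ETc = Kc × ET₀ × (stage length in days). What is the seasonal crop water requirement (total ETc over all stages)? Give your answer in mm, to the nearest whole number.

556 mm

initial: 0.42 × 3.59 × 20 = 30.16 mm
development: 0.71 × 5.47 × 45 = 174.77 mm
mid-season: 1.08 × 6.54 × 35 = 247.21 mm
late-season: 0.61 × 3.80 × 45 = 104.31 mm
Seasonal total = 556.45 mm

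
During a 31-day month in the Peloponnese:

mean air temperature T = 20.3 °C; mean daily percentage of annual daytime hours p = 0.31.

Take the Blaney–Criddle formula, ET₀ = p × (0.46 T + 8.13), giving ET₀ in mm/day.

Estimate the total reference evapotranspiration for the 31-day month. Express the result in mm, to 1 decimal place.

ET₀ = 0.31 × (0.46 × 20.3 + 8.13) = 0.31 × 17.468 = 5.4151 mm/d
Monthly total = 5.4151 × 31 = 167.868 mm

167.9 mm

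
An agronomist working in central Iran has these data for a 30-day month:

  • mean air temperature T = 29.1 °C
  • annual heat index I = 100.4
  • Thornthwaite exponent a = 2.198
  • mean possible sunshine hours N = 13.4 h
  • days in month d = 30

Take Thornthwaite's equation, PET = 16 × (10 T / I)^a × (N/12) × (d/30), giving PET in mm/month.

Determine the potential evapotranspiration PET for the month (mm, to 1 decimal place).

10T/I = 10 × 29.1 / 100.4 = 2.8984
(10T/I)^a = 2.8984^2.198 = 10.3711
Uncorrected PET = 16 × 10.3711 = 165.938 mm
Correction = (N/12)(d/30) = (13.4/12)(30/30) = 1.1167
PET = 165.938 × 1.1167 = 185.303 mm/month

185.3 mm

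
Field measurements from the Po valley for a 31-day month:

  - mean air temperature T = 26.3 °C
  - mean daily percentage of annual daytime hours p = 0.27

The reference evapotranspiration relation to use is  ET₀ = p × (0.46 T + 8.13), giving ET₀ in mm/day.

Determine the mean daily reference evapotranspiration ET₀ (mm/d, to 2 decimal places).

5.46 mm/d

ET₀ = 0.27 × (0.46 × 26.3 + 8.13) = 0.27 × 20.228 = 5.4616 mm/d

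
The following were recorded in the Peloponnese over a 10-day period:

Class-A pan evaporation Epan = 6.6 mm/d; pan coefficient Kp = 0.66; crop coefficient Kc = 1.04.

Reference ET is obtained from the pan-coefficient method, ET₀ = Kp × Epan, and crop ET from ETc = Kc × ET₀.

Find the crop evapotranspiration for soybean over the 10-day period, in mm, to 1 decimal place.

ET₀ = 0.66 × 6.6 = 4.3560 mm/d
ETc = Kc × ET₀ = 1.04 × 4.3560 = 4.5302 mm/d
Over 10 days: 4.5302 × 10 = 45.302 mm

45.3 mm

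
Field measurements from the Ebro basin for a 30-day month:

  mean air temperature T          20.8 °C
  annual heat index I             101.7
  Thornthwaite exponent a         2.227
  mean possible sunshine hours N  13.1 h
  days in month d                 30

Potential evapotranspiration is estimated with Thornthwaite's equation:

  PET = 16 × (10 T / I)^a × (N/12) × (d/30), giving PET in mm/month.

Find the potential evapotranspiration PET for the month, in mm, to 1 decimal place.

85.9 mm

10T/I = 10 × 20.8 / 101.7 = 2.0452
(10T/I)^a = 2.0452^2.227 = 4.9205
Uncorrected PET = 16 × 4.9205 = 78.728 mm
Correction = (N/12)(d/30) = (13.1/12)(30/30) = 1.0917
PET = 78.728 × 1.0917 = 85.947 mm/month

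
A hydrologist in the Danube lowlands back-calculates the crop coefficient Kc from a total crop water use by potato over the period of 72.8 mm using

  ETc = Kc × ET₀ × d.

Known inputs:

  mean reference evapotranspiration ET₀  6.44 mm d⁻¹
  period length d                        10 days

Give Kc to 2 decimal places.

1.13

ETc = Kc × ET₀ × d  ⇒  Kc = ETc / (ET₀ × d)
Kc = 72.8 / (6.44 × 10) = 72.8 / 64.40 = 1.1304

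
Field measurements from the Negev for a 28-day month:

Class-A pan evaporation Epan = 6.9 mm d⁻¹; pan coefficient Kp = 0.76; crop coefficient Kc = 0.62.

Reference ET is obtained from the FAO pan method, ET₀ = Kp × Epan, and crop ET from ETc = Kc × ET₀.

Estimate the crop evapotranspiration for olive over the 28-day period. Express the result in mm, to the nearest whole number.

ET₀ = 0.76 × 6.9 = 5.2440 mm/d
ETc = Kc × ET₀ = 0.62 × 5.2440 = 3.2513 mm/d
Over 28 days: 3.2513 × 28 = 91.036 mm

91 mm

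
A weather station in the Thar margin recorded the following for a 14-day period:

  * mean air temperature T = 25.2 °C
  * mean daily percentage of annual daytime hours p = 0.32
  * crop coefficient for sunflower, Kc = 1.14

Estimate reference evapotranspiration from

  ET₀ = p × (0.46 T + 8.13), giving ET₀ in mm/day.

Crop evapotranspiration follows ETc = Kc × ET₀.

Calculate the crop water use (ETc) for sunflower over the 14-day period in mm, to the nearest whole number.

ET₀ = 0.32 × (0.46 × 25.2 + 8.13) = 0.32 × 19.722 = 6.3110 mm/d
ETc = Kc × ET₀ = 1.14 × 6.3110 = 7.1945 mm/d
Over 14 days: 7.1945 × 14 = 100.723 mm

101 mm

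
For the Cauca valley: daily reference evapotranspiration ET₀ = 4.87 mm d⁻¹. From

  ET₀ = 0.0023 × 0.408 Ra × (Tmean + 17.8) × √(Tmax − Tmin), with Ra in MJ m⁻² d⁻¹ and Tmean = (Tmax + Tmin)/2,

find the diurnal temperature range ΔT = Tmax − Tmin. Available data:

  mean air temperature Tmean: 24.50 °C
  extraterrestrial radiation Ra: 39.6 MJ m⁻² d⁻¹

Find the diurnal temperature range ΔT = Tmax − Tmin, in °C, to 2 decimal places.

9.60 °C

√ΔT = ET₀ / [0.0023 × 0.408 × Ra × (Tmean+17.8)] = 4.87 / (0.0023 × 16.1568 × 42.30) = 3.0982
ΔT = 3.0982² = 9.599 °C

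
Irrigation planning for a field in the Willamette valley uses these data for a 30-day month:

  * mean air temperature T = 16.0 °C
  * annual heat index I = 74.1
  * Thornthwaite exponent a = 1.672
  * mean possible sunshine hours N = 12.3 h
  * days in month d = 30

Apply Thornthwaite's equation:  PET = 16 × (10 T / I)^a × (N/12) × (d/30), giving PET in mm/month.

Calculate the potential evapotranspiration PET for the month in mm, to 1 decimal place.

10T/I = 10 × 16.0 / 74.1 = 2.1592
(10T/I)^a = 2.1592^1.672 = 3.6219
Uncorrected PET = 16 × 3.6219 = 57.950 mm
Correction = (N/12)(d/30) = (12.3/12)(30/30) = 1.0250
PET = 57.950 × 1.0250 = 59.399 mm/month

59.4 mm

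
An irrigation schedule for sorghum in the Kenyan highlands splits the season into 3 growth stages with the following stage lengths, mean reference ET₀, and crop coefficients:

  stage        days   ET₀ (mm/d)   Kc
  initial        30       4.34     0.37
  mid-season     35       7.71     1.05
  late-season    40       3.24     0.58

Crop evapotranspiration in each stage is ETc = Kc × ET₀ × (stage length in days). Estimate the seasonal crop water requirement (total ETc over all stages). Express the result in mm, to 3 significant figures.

initial: 0.37 × 4.34 × 30 = 48.17 mm
mid-season: 1.05 × 7.71 × 35 = 283.34 mm
late-season: 0.58 × 3.24 × 40 = 75.17 mm
Seasonal total = 406.68 mm

407 mm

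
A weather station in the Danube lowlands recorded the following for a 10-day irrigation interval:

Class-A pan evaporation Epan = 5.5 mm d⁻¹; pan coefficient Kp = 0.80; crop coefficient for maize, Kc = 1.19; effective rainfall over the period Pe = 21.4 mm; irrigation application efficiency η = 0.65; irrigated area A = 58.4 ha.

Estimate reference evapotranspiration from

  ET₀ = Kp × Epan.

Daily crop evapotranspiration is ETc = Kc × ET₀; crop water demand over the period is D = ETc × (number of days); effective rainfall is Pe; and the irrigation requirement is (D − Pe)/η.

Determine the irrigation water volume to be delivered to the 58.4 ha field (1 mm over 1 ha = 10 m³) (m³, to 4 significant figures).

ET₀ = 0.80 × 5.5 = 4.4000 mm/d
ETc = Kc × ET₀ = 1.19 × 4.4000 = 5.2360 mm/d
Crop demand D = ETc × 10 d = 5.2360 × 10 = 52.360 mm
D − Pe = 52.360 − 21.4 = 30.960 mm
Gross irrigation = 30.960 / 0.65 = 47.631 mm
Volume = 47.631 mm × 58.4 ha × 10 = 27816.5 m³

27820 m³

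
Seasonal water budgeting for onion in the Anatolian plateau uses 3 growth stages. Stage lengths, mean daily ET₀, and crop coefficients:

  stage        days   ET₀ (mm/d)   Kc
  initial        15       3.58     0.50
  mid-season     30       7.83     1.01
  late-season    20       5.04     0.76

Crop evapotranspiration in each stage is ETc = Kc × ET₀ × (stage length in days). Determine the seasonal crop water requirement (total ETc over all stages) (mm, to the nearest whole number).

341 mm

initial: 0.50 × 3.58 × 15 = 26.85 mm
mid-season: 1.01 × 7.83 × 30 = 237.25 mm
late-season: 0.76 × 5.04 × 20 = 76.61 mm
Seasonal total = 340.71 mm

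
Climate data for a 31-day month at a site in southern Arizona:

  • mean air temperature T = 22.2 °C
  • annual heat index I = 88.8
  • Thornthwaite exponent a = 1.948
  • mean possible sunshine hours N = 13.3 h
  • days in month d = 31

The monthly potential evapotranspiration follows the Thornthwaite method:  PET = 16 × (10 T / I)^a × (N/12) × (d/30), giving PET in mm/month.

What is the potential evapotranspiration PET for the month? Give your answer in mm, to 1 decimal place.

109.2 mm

10T/I = 10 × 22.2 / 88.8 = 2.5000
(10T/I)^a = 2.5000^1.948 = 5.9592
Uncorrected PET = 16 × 5.9592 = 95.347 mm
Correction = (N/12)(d/30) = (13.3/12)(31/30) = 1.1453
PET = 95.347 × 1.1453 = 109.201 mm/month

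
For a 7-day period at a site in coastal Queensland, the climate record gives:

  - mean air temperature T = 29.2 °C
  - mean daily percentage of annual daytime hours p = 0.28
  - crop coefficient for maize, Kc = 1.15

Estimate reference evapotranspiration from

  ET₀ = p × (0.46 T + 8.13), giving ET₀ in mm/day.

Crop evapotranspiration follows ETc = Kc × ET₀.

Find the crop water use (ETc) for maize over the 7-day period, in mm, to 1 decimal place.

48.6 mm

ET₀ = 0.28 × (0.46 × 29.2 + 8.13) = 0.28 × 21.562 = 6.0374 mm/d
ETc = Kc × ET₀ = 1.15 × 6.0374 = 6.9430 mm/d
Over 7 days: 6.9430 × 7 = 48.601 mm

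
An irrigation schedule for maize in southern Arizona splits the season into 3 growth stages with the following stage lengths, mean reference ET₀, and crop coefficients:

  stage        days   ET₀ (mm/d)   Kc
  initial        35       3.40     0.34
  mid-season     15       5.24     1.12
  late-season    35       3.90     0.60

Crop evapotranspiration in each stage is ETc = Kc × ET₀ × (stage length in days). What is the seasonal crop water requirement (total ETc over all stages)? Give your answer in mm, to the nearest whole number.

initial: 0.34 × 3.40 × 35 = 40.46 mm
mid-season: 1.12 × 5.24 × 15 = 88.03 mm
late-season: 0.60 × 3.90 × 35 = 81.90 mm
Seasonal total = 210.39 mm

210 mm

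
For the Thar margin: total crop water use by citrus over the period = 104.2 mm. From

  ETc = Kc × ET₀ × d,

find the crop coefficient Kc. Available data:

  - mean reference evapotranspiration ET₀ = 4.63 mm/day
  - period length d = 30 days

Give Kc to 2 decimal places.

ETc = Kc × ET₀ × d  ⇒  Kc = ETc / (ET₀ × d)
Kc = 104.2 / (4.63 × 30) = 104.2 / 138.90 = 0.7502

0.75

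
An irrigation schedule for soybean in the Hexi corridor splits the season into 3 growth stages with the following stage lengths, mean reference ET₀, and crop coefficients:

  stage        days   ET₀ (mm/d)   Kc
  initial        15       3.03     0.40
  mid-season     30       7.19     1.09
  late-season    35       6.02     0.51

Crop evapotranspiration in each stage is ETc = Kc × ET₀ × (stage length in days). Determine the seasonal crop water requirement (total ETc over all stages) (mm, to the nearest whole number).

initial: 0.40 × 3.03 × 15 = 18.18 mm
mid-season: 1.09 × 7.19 × 30 = 235.11 mm
late-season: 0.51 × 6.02 × 35 = 107.46 mm
Seasonal total = 360.75 mm

361 mm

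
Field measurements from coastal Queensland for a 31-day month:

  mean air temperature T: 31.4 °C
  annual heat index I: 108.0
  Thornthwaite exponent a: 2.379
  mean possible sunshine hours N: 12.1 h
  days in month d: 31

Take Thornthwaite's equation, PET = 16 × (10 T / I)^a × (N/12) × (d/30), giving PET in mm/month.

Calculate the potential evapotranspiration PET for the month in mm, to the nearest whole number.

10T/I = 10 × 31.4 / 108.0 = 2.9074
(10T/I)^a = 2.9074^2.379 = 12.6671
Uncorrected PET = 16 × 12.6671 = 202.674 mm
Correction = (N/12)(d/30) = (12.1/12)(31/30) = 1.0419
PET = 202.674 × 1.0419 = 211.166 mm/month

211 mm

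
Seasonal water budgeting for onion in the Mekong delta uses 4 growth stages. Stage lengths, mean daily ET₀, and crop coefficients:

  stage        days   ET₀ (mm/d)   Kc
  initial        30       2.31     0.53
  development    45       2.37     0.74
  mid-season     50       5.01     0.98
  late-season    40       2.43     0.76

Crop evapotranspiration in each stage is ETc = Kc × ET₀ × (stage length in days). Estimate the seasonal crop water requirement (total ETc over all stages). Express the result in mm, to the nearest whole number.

435 mm

initial: 0.53 × 2.31 × 30 = 36.73 mm
development: 0.74 × 2.37 × 45 = 78.92 mm
mid-season: 0.98 × 5.01 × 50 = 245.49 mm
late-season: 0.76 × 2.43 × 40 = 73.87 mm
Seasonal total = 435.01 mm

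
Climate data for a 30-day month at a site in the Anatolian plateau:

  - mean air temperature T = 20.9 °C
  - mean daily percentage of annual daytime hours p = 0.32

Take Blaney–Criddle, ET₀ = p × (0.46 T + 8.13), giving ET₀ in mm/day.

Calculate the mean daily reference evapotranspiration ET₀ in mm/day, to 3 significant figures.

5.68 mm/day

ET₀ = 0.32 × (0.46 × 20.9 + 8.13) = 0.32 × 17.744 = 5.6781 mm/d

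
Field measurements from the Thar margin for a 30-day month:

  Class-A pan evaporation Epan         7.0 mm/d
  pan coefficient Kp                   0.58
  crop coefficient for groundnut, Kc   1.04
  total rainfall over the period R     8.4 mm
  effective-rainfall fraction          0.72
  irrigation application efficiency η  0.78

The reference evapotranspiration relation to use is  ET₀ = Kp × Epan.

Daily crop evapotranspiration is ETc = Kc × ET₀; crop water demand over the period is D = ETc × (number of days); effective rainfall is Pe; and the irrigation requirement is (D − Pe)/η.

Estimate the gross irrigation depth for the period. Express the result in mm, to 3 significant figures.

155 mm

ET₀ = 0.58 × 7.0 = 4.0600 mm/d
ETc = Kc × ET₀ = 1.04 × 4.0600 = 4.2224 mm/d
Crop demand D = ETc × 30 d = 4.2224 × 30 = 126.672 mm
Pe = 0.72 × 8.4 = 6.048 mm
D − Pe = 126.672 − 6.048 = 120.624 mm
Gross irrigation = 120.624 / 0.78 = 154.646 mm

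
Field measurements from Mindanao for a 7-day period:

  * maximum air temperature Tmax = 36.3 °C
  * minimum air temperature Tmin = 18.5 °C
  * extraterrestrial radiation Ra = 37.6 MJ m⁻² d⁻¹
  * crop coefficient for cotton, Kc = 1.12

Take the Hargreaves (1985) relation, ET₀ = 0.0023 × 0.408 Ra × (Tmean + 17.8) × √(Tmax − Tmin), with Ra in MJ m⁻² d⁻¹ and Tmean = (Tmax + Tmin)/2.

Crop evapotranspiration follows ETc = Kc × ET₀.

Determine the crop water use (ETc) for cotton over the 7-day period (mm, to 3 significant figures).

52.8 mm

Tmean = (36.3 + 18.5)/2 = 27.40 °C
0.408 Ra = 0.408 × 37.6 = 15.3408 mm/d equivalent
ET₀ = 0.0023 × 15.3408 × (27.40 + 17.8) × √17.8 = 0.0023 × 15.3408 × 45.20 × 4.2190 = 6.7286 mm/d
ETc = Kc × ET₀ = 1.12 × 6.7286 = 7.5360 mm/d
Over 7 days: 7.5360 × 7 = 52.752 mm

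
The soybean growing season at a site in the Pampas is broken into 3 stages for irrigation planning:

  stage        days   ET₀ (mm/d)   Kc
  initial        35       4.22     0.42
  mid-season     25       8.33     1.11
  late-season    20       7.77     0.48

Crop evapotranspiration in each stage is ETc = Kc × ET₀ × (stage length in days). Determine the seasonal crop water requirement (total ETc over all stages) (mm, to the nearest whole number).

initial: 0.42 × 4.22 × 35 = 62.03 mm
mid-season: 1.11 × 8.33 × 25 = 231.16 mm
late-season: 0.48 × 7.77 × 20 = 74.59 mm
Seasonal total = 367.78 mm

368 mm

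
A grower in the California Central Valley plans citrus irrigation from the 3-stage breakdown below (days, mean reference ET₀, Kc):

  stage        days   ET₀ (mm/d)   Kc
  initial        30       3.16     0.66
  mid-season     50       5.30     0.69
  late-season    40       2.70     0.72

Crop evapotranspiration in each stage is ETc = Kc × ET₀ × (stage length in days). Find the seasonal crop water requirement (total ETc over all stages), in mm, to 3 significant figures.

323 mm

initial: 0.66 × 3.16 × 30 = 62.57 mm
mid-season: 0.69 × 5.30 × 50 = 182.85 mm
late-season: 0.72 × 2.70 × 40 = 77.76 mm
Seasonal total = 323.18 mm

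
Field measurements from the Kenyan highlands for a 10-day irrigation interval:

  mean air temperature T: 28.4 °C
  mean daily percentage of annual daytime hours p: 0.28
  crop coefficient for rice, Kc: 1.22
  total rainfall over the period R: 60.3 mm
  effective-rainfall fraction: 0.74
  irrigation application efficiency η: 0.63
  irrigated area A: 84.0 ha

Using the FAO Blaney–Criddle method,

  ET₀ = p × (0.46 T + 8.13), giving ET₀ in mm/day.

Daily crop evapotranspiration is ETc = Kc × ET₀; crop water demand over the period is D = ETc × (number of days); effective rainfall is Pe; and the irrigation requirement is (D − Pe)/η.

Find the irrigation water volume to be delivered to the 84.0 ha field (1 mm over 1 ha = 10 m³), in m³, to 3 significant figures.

37000 m³

ET₀ = 0.28 × (0.46 × 28.4 + 8.13) = 0.28 × 21.194 = 5.9343 mm/d
ETc = Kc × ET₀ = 1.22 × 5.9343 = 7.2398 mm/d
Crop demand D = ETc × 10 d = 7.2398 × 10 = 72.398 mm
Pe = 0.74 × 60.3 = 44.622 mm
D − Pe = 72.398 − 44.622 = 27.776 mm
Gross irrigation = 27.776 / 0.63 = 44.089 mm
Volume = 44.089 mm × 84.0 ha × 10 = 37034.8 m³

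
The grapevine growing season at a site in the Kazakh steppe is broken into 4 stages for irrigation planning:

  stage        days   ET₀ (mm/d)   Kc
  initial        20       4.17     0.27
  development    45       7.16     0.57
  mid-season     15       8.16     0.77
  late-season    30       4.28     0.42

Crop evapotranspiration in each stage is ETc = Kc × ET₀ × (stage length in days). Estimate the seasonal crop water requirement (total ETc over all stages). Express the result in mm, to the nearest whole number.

354 mm

initial: 0.27 × 4.17 × 20 = 22.52 mm
development: 0.57 × 7.16 × 45 = 183.65 mm
mid-season: 0.77 × 8.16 × 15 = 94.25 mm
late-season: 0.42 × 4.28 × 30 = 53.93 mm
Seasonal total = 354.35 mm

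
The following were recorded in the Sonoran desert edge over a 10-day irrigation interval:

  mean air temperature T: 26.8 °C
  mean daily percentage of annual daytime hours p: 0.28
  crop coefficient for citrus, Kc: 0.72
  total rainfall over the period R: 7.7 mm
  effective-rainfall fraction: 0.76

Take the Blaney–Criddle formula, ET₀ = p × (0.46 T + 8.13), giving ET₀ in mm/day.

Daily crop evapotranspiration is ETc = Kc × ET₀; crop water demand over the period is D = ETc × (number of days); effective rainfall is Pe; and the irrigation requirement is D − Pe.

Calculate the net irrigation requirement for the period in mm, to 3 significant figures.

ET₀ = 0.28 × (0.46 × 26.8 + 8.13) = 0.28 × 20.458 = 5.7282 mm/d
ETc = Kc × ET₀ = 0.72 × 5.7282 = 4.1243 mm/d
Crop demand D = ETc × 10 d = 4.1243 × 10 = 41.243 mm
Pe = 0.76 × 7.7 = 5.852 mm
D − Pe = 41.243 − 5.852 = 35.391 mm

35.4 mm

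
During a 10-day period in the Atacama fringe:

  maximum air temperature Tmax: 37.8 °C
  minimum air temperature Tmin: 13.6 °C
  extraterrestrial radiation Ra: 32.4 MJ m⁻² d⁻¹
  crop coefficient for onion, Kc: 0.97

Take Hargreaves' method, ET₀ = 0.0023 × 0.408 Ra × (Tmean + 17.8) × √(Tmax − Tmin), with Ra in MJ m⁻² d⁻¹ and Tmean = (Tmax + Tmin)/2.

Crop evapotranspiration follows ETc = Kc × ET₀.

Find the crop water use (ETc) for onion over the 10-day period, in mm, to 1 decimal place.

63.1 mm

Tmean = (37.8 + 13.6)/2 = 25.70 °C
0.408 Ra = 0.408 × 32.4 = 13.2192 mm/d equivalent
ET₀ = 0.0023 × 13.2192 × (25.70 + 17.8) × √24.2 = 0.0023 × 13.2192 × 43.50 × 4.9193 = 6.5062 mm/d
ETc = Kc × ET₀ = 0.97 × 6.5062 = 6.3110 mm/d
Over 10 days: 6.3110 × 10 = 63.110 mm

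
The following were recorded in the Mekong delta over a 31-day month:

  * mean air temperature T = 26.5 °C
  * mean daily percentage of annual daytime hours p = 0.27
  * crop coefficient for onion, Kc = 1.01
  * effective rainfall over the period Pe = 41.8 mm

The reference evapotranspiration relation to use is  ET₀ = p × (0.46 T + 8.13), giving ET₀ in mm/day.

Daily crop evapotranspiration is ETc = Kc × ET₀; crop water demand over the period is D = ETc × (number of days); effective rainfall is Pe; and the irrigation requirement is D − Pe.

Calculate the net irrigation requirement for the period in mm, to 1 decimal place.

ET₀ = 0.27 × (0.46 × 26.5 + 8.13) = 0.27 × 20.320 = 5.4864 mm/d
ETc = Kc × ET₀ = 1.01 × 5.4864 = 5.5413 mm/d
Crop demand D = ETc × 31 d = 5.5413 × 31 = 171.780 mm
D − Pe = 171.780 − 41.8 = 129.980 mm

130.0 mm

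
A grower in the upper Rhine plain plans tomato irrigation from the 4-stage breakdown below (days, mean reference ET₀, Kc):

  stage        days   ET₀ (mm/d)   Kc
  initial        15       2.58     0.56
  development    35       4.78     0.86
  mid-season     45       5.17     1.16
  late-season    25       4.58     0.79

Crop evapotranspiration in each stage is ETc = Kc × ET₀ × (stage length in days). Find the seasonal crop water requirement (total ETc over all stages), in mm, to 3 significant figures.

initial: 0.56 × 2.58 × 15 = 21.67 mm
development: 0.86 × 4.78 × 35 = 143.88 mm
mid-season: 1.16 × 5.17 × 45 = 269.87 mm
late-season: 0.79 × 4.58 × 25 = 90.46 mm
Seasonal total = 525.88 mm

526 mm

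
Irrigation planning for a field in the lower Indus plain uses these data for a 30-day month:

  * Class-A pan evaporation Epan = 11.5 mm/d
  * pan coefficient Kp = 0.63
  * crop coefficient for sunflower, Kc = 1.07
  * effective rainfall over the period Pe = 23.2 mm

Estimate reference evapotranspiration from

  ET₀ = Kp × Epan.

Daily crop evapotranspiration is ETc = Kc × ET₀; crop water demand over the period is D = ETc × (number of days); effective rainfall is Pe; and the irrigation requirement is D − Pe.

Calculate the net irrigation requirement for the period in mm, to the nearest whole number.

209 mm

ET₀ = 0.63 × 11.5 = 7.2450 mm/d
ETc = Kc × ET₀ = 1.07 × 7.2450 = 7.7522 mm/d
Crop demand D = ETc × 30 d = 7.7522 × 30 = 232.566 mm
D − Pe = 232.566 − 23.2 = 209.366 mm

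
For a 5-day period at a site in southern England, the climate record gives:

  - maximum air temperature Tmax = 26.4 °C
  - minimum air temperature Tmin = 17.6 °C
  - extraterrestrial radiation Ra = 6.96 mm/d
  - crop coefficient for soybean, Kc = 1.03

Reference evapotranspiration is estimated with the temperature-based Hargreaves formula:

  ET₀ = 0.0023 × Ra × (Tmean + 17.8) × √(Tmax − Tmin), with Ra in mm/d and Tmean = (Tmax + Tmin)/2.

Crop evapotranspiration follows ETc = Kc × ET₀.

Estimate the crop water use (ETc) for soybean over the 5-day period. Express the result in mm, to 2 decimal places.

9.73 mm

Tmean = (26.4 + 17.6)/2 = 22.00 °C
ET₀ = 0.0023 × 6.96 × (22.00 + 17.8) × √8.8 = 0.0023 × 6.96 × 39.80 × 2.9665 = 1.8900 mm/d
ETc = Kc × ET₀ = 1.03 × 1.8900 = 1.9467 mm/d
Over 5 days: 1.9467 × 5 = 9.734 mm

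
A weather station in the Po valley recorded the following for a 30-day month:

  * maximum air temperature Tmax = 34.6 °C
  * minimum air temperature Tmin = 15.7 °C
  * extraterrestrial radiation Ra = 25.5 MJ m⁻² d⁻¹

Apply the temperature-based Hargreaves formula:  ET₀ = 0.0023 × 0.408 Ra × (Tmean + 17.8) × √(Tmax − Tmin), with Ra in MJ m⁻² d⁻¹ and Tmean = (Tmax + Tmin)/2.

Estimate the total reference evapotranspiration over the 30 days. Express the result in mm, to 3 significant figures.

134 mm

Tmean = (34.6 + 15.7)/2 = 25.15 °C
0.408 Ra = 0.408 × 25.5 = 10.4040 mm/d equivalent
ET₀ = 0.0023 × 10.4040 × (25.15 + 17.8) × √18.9 = 0.0023 × 10.4040 × 42.95 × 4.3474 = 4.4681 mm/d
Over 30 days: 4.4681 × 30 = 134.043 mm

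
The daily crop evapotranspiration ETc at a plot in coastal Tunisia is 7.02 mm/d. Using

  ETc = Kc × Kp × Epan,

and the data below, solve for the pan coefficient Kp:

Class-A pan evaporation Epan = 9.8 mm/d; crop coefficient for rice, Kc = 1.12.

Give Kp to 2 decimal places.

0.64

ETc = Kc × Kp × Epan  ⇒  Kp = ETc / (Kc × Epan)
Kp = 7.02 / (1.12 × 9.8) = 7.02 / 10.976 = 0.6396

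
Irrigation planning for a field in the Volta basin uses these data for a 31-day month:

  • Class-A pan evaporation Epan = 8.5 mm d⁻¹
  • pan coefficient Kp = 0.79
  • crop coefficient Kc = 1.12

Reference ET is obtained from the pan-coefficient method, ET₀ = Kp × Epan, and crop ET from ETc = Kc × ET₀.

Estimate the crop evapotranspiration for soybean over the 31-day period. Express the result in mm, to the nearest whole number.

233 mm

ET₀ = 0.79 × 8.5 = 6.7150 mm/d
ETc = Kc × ET₀ = 1.12 × 6.7150 = 7.5208 mm/d
Over 31 days: 7.5208 × 31 = 233.145 mm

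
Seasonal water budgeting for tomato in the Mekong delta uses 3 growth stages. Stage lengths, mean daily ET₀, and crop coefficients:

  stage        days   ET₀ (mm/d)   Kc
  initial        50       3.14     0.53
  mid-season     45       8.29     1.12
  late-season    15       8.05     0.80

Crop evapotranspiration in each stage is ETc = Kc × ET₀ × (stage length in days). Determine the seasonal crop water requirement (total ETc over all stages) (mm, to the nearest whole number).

598 mm

initial: 0.53 × 3.14 × 50 = 83.21 mm
mid-season: 1.12 × 8.29 × 45 = 417.82 mm
late-season: 0.80 × 8.05 × 15 = 96.60 mm
Seasonal total = 597.63 mm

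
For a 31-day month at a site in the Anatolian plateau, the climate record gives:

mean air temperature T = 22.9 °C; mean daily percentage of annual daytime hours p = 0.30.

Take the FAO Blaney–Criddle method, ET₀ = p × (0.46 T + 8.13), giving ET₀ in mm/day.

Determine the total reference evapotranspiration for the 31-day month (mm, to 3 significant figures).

174 mm

ET₀ = 0.30 × (0.46 × 22.9 + 8.13) = 0.30 × 18.664 = 5.5992 mm/d
Monthly total = 5.5992 × 31 = 173.575 mm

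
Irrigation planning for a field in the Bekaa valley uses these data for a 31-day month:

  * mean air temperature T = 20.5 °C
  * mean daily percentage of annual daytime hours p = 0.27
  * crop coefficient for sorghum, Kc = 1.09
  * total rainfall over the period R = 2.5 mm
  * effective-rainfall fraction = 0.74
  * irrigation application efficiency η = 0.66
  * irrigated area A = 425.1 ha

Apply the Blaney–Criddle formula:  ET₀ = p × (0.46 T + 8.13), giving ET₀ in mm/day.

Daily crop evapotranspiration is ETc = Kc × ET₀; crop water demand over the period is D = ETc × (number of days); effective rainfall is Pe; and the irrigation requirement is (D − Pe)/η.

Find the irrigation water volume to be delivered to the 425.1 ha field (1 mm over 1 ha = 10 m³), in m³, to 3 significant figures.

ET₀ = 0.27 × (0.46 × 20.5 + 8.13) = 0.27 × 17.560 = 4.7412 mm/d
ETc = Kc × ET₀ = 1.09 × 4.7412 = 5.1679 mm/d
Crop demand D = ETc × 31 d = 5.1679 × 31 = 160.205 mm
Pe = 0.74 × 2.5 = 1.850 mm
D − Pe = 160.205 − 1.850 = 158.355 mm
Gross irrigation = 158.355 / 0.66 = 239.932 mm
Volume = 239.932 mm × 425.1 ha × 10 = 1019950.9 m³

1020000 m³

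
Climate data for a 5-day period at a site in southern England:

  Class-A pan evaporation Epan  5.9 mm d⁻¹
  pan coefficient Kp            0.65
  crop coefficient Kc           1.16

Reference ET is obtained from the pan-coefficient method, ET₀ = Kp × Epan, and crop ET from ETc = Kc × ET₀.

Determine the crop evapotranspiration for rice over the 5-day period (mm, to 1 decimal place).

ET₀ = 0.65 × 5.9 = 3.8350 mm/d
ETc = Kc × ET₀ = 1.16 × 3.8350 = 4.4486 mm/d
Over 5 days: 4.4486 × 5 = 22.243 mm

22.2 mm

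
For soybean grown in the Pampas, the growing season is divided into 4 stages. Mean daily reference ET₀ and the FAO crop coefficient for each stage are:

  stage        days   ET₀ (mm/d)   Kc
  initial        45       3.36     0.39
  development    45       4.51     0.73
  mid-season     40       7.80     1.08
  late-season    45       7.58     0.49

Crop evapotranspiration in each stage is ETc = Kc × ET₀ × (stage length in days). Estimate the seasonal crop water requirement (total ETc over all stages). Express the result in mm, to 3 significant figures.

initial: 0.39 × 3.36 × 45 = 58.97 mm
development: 0.73 × 4.51 × 45 = 148.15 mm
mid-season: 1.08 × 7.80 × 40 = 336.96 mm
late-season: 0.49 × 7.58 × 45 = 167.14 mm
Seasonal total = 711.22 mm

711 mm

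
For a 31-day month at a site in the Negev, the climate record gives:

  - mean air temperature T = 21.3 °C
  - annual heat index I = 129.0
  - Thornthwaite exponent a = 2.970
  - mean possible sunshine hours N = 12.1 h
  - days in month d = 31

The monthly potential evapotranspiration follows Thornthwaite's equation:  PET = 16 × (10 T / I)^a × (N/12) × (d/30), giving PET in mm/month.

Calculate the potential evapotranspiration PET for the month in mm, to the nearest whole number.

74 mm

10T/I = 10 × 21.3 / 129.0 = 1.6512
(10T/I)^a = 1.6512^2.970 = 4.4347
Uncorrected PET = 16 × 4.4347 = 70.955 mm
Correction = (N/12)(d/30) = (12.1/12)(31/30) = 1.0419
PET = 70.955 × 1.0419 = 73.928 mm/month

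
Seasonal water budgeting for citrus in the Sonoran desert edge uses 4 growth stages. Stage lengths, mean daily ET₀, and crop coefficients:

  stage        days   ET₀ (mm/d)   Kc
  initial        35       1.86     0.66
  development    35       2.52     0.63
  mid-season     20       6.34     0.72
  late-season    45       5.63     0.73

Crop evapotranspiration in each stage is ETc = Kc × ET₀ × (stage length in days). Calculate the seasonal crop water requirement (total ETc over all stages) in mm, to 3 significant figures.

375 mm

initial: 0.66 × 1.86 × 35 = 42.97 mm
development: 0.63 × 2.52 × 35 = 55.57 mm
mid-season: 0.72 × 6.34 × 20 = 91.30 mm
late-season: 0.73 × 5.63 × 45 = 184.95 mm
Seasonal total = 374.79 mm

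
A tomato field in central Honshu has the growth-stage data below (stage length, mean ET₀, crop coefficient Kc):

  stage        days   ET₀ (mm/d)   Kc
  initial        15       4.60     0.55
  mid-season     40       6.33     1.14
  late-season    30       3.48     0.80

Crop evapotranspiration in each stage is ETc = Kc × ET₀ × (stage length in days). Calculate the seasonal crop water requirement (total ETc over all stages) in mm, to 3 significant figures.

410 mm

initial: 0.55 × 4.60 × 15 = 37.95 mm
mid-season: 1.14 × 6.33 × 40 = 288.65 mm
late-season: 0.80 × 3.48 × 30 = 83.52 mm
Seasonal total = 410.12 mm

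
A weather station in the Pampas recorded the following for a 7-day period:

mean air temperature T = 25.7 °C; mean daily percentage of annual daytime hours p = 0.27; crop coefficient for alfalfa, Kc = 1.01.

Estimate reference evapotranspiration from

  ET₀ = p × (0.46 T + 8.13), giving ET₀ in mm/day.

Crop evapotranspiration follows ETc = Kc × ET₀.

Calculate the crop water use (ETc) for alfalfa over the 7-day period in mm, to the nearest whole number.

38 mm

ET₀ = 0.27 × (0.46 × 25.7 + 8.13) = 0.27 × 19.952 = 5.3870 mm/d
ETc = Kc × ET₀ = 1.01 × 5.3870 = 5.4409 mm/d
Over 7 days: 5.4409 × 7 = 38.086 mm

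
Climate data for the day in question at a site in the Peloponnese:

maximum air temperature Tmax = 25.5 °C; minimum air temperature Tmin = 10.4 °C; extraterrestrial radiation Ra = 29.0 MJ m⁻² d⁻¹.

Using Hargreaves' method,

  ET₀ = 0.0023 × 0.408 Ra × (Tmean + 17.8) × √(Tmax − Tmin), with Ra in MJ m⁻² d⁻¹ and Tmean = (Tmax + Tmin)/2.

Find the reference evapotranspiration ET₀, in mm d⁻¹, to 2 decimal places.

Tmean = (25.5 + 10.4)/2 = 17.95 °C
0.408 Ra = 0.408 × 29.0 = 11.8320 mm/d equivalent
ET₀ = 0.0023 × 11.8320 × (17.95 + 17.8) × √15.1 = 0.0023 × 11.8320 × 35.75 × 3.8859 = 3.7805 mm/d

3.78 mm d⁻¹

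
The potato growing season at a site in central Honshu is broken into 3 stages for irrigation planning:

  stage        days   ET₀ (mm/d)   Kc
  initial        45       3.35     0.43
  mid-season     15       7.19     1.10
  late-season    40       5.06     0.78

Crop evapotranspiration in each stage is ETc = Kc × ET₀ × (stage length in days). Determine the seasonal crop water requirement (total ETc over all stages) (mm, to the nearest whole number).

341 mm

initial: 0.43 × 3.35 × 45 = 64.82 mm
mid-season: 1.10 × 7.19 × 15 = 118.64 mm
late-season: 0.78 × 5.06 × 40 = 157.87 mm
Seasonal total = 341.33 mm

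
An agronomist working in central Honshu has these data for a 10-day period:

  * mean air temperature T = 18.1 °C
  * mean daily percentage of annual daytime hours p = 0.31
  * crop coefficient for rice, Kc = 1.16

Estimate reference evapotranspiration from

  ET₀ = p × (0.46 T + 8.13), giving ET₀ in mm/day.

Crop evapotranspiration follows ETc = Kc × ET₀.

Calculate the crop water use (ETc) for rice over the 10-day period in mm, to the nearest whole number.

ET₀ = 0.31 × (0.46 × 18.1 + 8.13) = 0.31 × 16.456 = 5.1014 mm/d
ETc = Kc × ET₀ = 1.16 × 5.1014 = 5.9176 mm/d
Over 10 days: 5.9176 × 10 = 59.176 mm

59 mm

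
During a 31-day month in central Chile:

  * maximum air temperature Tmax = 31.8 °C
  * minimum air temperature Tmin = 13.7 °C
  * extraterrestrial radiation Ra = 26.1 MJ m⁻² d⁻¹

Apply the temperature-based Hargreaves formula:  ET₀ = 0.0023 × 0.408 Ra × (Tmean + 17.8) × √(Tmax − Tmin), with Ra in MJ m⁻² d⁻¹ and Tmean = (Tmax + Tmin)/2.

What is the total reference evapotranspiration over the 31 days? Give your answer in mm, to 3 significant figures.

Tmean = (31.8 + 13.7)/2 = 22.75 °C
0.408 Ra = 0.408 × 26.1 = 10.6488 mm/d equivalent
ET₀ = 0.0023 × 10.6488 × (22.75 + 17.8) × √18.1 = 0.0023 × 10.6488 × 40.55 × 4.2544 = 4.2253 mm/d
Over 31 days: 4.2253 × 31 = 130.984 mm

131 mm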